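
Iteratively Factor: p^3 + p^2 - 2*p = (p + 2)*(p^2 - p) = p*(p + 2)*(p - 1)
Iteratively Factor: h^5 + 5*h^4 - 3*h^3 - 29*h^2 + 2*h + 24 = (h + 4)*(h^4 + h^3 - 7*h^2 - h + 6) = (h - 1)*(h + 4)*(h^3 + 2*h^2 - 5*h - 6) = (h - 2)*(h - 1)*(h + 4)*(h^2 + 4*h + 3) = (h - 2)*(h - 1)*(h + 1)*(h + 4)*(h + 3)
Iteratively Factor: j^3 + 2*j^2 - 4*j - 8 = (j + 2)*(j^2 - 4) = (j - 2)*(j + 2)*(j + 2)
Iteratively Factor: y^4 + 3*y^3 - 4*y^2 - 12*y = (y)*(y^3 + 3*y^2 - 4*y - 12) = y*(y + 3)*(y^2 - 4) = y*(y - 2)*(y + 3)*(y + 2)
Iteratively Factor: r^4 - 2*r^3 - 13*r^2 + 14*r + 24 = (r + 1)*(r^3 - 3*r^2 - 10*r + 24) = (r + 1)*(r + 3)*(r^2 - 6*r + 8) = (r - 4)*(r + 1)*(r + 3)*(r - 2)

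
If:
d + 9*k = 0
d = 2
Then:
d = 2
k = -2/9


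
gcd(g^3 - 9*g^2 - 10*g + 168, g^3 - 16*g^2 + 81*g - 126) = g^2 - 13*g + 42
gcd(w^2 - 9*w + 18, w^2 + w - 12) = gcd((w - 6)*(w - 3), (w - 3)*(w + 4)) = w - 3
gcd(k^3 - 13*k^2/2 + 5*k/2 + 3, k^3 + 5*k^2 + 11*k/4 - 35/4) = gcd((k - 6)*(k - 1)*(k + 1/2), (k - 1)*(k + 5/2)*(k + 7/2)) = k - 1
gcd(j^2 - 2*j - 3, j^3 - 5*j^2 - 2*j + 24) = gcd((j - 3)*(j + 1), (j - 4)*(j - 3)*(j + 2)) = j - 3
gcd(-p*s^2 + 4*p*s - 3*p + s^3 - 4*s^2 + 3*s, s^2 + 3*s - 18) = s - 3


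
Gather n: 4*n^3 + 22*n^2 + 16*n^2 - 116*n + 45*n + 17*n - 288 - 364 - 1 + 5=4*n^3 + 38*n^2 - 54*n - 648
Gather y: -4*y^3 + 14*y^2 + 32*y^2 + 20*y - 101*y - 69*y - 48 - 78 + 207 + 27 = -4*y^3 + 46*y^2 - 150*y + 108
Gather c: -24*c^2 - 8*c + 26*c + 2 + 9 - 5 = -24*c^2 + 18*c + 6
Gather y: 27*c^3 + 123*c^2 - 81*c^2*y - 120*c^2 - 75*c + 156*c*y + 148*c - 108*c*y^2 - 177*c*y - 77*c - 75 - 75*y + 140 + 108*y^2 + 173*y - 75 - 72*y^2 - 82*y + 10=27*c^3 + 3*c^2 - 4*c + y^2*(36 - 108*c) + y*(-81*c^2 - 21*c + 16)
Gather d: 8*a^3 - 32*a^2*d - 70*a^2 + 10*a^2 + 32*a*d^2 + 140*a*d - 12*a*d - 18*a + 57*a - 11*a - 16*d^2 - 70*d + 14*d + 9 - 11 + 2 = 8*a^3 - 60*a^2 + 28*a + d^2*(32*a - 16) + d*(-32*a^2 + 128*a - 56)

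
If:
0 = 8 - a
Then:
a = 8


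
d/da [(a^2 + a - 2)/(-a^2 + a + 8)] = 2*(a^2 + 6*a + 5)/(a^4 - 2*a^3 - 15*a^2 + 16*a + 64)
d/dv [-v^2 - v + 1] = -2*v - 1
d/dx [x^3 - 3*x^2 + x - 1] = 3*x^2 - 6*x + 1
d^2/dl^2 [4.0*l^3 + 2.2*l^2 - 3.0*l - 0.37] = 24.0*l + 4.4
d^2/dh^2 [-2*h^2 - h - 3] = -4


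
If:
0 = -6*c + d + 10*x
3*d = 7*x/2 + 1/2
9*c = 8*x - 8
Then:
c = -544/315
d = -14/15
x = -33/35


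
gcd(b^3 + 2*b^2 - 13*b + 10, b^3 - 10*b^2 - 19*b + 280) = b + 5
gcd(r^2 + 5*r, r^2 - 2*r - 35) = r + 5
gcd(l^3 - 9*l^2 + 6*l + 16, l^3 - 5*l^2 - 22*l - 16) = l^2 - 7*l - 8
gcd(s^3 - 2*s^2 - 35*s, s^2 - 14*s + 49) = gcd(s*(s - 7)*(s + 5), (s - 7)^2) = s - 7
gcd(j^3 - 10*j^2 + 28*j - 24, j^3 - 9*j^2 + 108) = j - 6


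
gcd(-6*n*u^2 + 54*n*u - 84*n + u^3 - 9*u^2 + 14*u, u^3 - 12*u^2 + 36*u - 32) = u - 2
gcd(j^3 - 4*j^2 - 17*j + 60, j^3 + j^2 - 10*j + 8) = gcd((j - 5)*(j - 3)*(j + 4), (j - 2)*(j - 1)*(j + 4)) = j + 4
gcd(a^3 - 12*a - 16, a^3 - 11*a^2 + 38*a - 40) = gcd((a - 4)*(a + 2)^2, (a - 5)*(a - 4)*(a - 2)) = a - 4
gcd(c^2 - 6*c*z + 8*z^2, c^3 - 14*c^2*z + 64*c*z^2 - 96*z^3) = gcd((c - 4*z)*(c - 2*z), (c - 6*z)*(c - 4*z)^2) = -c + 4*z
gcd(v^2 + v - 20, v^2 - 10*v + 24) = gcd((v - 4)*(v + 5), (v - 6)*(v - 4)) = v - 4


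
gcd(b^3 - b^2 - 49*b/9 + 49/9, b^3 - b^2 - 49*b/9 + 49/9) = b^3 - b^2 - 49*b/9 + 49/9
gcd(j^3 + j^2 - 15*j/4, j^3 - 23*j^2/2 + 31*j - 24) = j - 3/2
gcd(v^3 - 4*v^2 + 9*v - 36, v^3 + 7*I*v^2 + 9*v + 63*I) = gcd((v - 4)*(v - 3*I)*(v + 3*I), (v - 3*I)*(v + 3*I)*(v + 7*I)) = v^2 + 9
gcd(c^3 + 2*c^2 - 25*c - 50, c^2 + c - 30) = c - 5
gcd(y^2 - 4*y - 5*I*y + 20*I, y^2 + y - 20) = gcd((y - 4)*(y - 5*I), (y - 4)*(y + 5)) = y - 4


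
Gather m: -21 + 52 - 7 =24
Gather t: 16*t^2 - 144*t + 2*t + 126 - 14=16*t^2 - 142*t + 112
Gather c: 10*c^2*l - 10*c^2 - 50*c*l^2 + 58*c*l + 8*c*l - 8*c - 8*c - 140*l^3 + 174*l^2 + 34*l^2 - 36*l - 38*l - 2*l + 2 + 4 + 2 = c^2*(10*l - 10) + c*(-50*l^2 + 66*l - 16) - 140*l^3 + 208*l^2 - 76*l + 8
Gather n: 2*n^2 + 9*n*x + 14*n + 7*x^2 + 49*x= 2*n^2 + n*(9*x + 14) + 7*x^2 + 49*x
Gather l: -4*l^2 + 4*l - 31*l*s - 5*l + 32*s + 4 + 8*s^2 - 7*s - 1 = -4*l^2 + l*(-31*s - 1) + 8*s^2 + 25*s + 3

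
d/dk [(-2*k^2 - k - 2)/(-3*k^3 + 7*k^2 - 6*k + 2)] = (-6*k^4 - 6*k^3 + k^2 + 20*k - 14)/(9*k^6 - 42*k^5 + 85*k^4 - 96*k^3 + 64*k^2 - 24*k + 4)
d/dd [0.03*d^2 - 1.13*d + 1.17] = 0.06*d - 1.13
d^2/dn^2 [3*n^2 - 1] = 6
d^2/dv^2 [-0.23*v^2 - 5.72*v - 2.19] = -0.460000000000000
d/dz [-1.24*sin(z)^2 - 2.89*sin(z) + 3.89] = -(2.48*sin(z) + 2.89)*cos(z)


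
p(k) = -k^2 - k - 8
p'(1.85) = -4.70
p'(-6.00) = 11.00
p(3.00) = -20.00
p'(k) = -2*k - 1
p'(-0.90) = 0.80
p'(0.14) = -1.28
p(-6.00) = -38.00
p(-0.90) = -7.91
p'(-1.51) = 2.02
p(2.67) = -17.80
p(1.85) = -13.27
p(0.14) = -8.16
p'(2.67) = -6.34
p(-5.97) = -37.67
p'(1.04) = -3.08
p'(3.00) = -7.00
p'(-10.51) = 20.02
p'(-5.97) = 10.94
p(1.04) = -10.12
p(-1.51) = -8.77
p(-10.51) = -107.95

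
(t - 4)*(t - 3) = t^2 - 7*t + 12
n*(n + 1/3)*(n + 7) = n^3 + 22*n^2/3 + 7*n/3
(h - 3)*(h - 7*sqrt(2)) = h^2 - 7*sqrt(2)*h - 3*h + 21*sqrt(2)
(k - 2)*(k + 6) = k^2 + 4*k - 12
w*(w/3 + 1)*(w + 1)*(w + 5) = w^4/3 + 3*w^3 + 23*w^2/3 + 5*w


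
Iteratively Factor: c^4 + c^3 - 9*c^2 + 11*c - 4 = (c + 4)*(c^3 - 3*c^2 + 3*c - 1) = (c - 1)*(c + 4)*(c^2 - 2*c + 1) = (c - 1)^2*(c + 4)*(c - 1)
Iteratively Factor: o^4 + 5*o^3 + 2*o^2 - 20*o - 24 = (o - 2)*(o^3 + 7*o^2 + 16*o + 12) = (o - 2)*(o + 3)*(o^2 + 4*o + 4) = (o - 2)*(o + 2)*(o + 3)*(o + 2)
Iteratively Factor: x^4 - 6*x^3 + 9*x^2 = (x - 3)*(x^3 - 3*x^2) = x*(x - 3)*(x^2 - 3*x) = x^2*(x - 3)*(x - 3)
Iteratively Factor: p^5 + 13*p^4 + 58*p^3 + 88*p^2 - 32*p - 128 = (p + 4)*(p^4 + 9*p^3 + 22*p^2 - 32) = (p + 2)*(p + 4)*(p^3 + 7*p^2 + 8*p - 16) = (p + 2)*(p + 4)^2*(p^2 + 3*p - 4) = (p + 2)*(p + 4)^3*(p - 1)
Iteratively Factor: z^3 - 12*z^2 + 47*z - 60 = (z - 3)*(z^2 - 9*z + 20) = (z - 4)*(z - 3)*(z - 5)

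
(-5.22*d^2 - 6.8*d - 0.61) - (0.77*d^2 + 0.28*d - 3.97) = -5.99*d^2 - 7.08*d + 3.36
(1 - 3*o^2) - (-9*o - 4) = -3*o^2 + 9*o + 5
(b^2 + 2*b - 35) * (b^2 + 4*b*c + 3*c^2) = b^4 + 4*b^3*c + 2*b^3 + 3*b^2*c^2 + 8*b^2*c - 35*b^2 + 6*b*c^2 - 140*b*c - 105*c^2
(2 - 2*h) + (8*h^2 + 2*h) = 8*h^2 + 2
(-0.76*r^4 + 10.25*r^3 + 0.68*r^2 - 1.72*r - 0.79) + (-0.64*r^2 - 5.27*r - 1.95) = -0.76*r^4 + 10.25*r^3 + 0.04*r^2 - 6.99*r - 2.74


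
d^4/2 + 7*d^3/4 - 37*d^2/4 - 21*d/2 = d*(d/2 + 1/2)*(d - 7/2)*(d + 6)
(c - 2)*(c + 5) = c^2 + 3*c - 10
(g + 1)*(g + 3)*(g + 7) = g^3 + 11*g^2 + 31*g + 21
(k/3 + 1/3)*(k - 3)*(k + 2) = k^3/3 - 7*k/3 - 2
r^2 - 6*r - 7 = (r - 7)*(r + 1)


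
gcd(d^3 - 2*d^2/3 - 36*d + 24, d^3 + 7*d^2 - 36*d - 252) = d^2 - 36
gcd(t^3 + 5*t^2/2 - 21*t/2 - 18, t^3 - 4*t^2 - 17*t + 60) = t^2 + t - 12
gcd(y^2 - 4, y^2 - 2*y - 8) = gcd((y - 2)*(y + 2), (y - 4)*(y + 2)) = y + 2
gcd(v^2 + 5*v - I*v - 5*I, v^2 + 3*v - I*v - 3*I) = v - I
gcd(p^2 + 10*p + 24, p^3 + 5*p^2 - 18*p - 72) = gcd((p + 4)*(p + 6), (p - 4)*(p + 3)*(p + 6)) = p + 6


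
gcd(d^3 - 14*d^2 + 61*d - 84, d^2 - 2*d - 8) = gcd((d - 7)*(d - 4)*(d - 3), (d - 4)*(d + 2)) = d - 4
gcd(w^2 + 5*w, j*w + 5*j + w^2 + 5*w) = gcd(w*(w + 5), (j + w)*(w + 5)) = w + 5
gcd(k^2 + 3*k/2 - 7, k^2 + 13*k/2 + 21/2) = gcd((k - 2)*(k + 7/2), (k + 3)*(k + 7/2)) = k + 7/2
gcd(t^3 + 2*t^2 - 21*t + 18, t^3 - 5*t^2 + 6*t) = t - 3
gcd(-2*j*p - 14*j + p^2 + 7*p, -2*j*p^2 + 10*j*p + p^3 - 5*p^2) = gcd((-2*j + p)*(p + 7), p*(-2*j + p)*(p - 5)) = -2*j + p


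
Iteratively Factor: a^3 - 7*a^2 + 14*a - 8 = (a - 1)*(a^2 - 6*a + 8) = (a - 2)*(a - 1)*(a - 4)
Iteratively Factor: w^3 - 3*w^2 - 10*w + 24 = (w + 3)*(w^2 - 6*w + 8) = (w - 2)*(w + 3)*(w - 4)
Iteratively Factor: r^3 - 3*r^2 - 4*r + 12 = (r - 2)*(r^2 - r - 6) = (r - 3)*(r - 2)*(r + 2)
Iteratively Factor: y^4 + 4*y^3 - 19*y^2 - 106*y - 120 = (y + 2)*(y^3 + 2*y^2 - 23*y - 60) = (y - 5)*(y + 2)*(y^2 + 7*y + 12) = (y - 5)*(y + 2)*(y + 4)*(y + 3)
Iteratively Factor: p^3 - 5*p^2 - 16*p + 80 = (p + 4)*(p^2 - 9*p + 20) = (p - 5)*(p + 4)*(p - 4)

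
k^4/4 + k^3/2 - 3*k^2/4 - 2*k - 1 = (k/4 + 1/2)*(k - 2)*(k + 1)^2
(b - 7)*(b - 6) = b^2 - 13*b + 42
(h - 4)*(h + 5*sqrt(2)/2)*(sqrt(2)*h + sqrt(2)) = sqrt(2)*h^3 - 3*sqrt(2)*h^2 + 5*h^2 - 15*h - 4*sqrt(2)*h - 20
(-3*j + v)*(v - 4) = -3*j*v + 12*j + v^2 - 4*v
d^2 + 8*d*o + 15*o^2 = (d + 3*o)*(d + 5*o)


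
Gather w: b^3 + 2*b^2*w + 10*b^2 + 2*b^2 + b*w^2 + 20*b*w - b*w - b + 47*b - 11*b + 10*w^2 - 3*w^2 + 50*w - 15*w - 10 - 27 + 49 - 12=b^3 + 12*b^2 + 35*b + w^2*(b + 7) + w*(2*b^2 + 19*b + 35)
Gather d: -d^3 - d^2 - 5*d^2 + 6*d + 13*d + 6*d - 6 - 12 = -d^3 - 6*d^2 + 25*d - 18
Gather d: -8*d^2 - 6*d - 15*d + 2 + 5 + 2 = -8*d^2 - 21*d + 9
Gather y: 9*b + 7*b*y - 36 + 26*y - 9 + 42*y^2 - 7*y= 9*b + 42*y^2 + y*(7*b + 19) - 45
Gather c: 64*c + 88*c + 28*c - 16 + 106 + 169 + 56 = 180*c + 315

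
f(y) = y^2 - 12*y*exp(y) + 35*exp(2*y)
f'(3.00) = 27281.91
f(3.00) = 13405.93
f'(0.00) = 58.00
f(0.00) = 35.00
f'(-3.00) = -4.63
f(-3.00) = 10.88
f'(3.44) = 66429.08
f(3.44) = 32766.36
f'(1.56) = 1442.18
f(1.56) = 705.97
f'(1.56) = 1442.18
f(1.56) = 705.97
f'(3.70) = 112245.08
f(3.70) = 55477.28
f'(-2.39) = -2.66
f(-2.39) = 8.63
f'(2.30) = 6573.52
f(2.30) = 3211.95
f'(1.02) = 473.16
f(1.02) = 236.27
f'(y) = -12*y*exp(y) + 2*y + 70*exp(2*y) - 12*exp(y)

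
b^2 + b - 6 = (b - 2)*(b + 3)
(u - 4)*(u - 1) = u^2 - 5*u + 4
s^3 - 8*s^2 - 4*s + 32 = (s - 8)*(s - 2)*(s + 2)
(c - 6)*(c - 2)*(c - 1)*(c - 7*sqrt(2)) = c^4 - 7*sqrt(2)*c^3 - 9*c^3 + 20*c^2 + 63*sqrt(2)*c^2 - 140*sqrt(2)*c - 12*c + 84*sqrt(2)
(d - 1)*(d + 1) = d^2 - 1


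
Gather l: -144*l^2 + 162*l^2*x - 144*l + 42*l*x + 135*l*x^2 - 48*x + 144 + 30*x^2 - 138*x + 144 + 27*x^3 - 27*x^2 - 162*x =l^2*(162*x - 144) + l*(135*x^2 + 42*x - 144) + 27*x^3 + 3*x^2 - 348*x + 288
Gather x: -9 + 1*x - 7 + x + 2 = 2*x - 14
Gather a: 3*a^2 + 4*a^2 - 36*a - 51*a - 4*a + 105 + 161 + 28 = 7*a^2 - 91*a + 294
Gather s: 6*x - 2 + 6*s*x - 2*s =s*(6*x - 2) + 6*x - 2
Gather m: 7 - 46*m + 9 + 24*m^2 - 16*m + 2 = 24*m^2 - 62*m + 18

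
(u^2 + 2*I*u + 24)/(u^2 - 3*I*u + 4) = (u + 6*I)/(u + I)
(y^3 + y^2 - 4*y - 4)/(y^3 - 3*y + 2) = (y^2 - y - 2)/(y^2 - 2*y + 1)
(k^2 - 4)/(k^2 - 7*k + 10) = (k + 2)/(k - 5)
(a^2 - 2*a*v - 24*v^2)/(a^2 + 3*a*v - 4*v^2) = (-a + 6*v)/(-a + v)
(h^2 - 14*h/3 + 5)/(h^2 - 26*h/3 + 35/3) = (h - 3)/(h - 7)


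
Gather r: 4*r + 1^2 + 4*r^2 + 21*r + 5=4*r^2 + 25*r + 6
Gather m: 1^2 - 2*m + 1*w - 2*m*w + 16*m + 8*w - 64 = m*(14 - 2*w) + 9*w - 63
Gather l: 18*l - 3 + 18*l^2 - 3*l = 18*l^2 + 15*l - 3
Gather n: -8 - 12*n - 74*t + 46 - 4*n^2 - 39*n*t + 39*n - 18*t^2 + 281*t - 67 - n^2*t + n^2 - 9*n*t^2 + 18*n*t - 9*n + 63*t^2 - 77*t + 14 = n^2*(-t - 3) + n*(-9*t^2 - 21*t + 18) + 45*t^2 + 130*t - 15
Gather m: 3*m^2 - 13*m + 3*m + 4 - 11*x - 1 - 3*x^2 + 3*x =3*m^2 - 10*m - 3*x^2 - 8*x + 3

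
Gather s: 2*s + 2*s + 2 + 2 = 4*s + 4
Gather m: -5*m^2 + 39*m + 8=-5*m^2 + 39*m + 8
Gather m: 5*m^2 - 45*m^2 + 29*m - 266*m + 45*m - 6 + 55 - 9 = -40*m^2 - 192*m + 40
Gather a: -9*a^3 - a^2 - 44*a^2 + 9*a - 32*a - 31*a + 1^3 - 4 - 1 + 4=-9*a^3 - 45*a^2 - 54*a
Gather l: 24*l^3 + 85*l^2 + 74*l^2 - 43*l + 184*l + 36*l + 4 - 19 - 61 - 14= 24*l^3 + 159*l^2 + 177*l - 90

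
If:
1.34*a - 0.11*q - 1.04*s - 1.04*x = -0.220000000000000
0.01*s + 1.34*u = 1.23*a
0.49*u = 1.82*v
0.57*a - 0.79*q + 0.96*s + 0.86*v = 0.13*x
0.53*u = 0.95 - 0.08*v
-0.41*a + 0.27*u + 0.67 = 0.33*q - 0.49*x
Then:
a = 1.89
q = 2.96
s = 1.07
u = 1.72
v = 0.46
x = 1.26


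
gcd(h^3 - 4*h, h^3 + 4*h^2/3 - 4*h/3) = h^2 + 2*h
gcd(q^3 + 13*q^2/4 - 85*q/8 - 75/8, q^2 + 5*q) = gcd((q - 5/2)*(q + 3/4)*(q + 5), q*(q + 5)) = q + 5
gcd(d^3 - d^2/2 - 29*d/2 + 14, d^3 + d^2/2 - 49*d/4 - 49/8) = d - 7/2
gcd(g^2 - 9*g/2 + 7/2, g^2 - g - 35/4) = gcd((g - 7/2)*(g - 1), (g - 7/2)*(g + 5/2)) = g - 7/2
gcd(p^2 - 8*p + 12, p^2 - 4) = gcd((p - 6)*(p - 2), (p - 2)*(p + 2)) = p - 2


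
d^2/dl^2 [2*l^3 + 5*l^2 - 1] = 12*l + 10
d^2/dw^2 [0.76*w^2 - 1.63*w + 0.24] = 1.52000000000000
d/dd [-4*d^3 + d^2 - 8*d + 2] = -12*d^2 + 2*d - 8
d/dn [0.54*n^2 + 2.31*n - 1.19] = 1.08*n + 2.31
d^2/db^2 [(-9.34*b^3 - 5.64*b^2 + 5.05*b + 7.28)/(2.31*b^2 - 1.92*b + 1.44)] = (5.6843418860808e-14*b^5 - 9.94759830064144e-14*b^4 - 2.85924599999998*b^3 + 500.585616*b^2 - 410.724*b + 9.775872)/(12.326391*b^6 - 30.735936*b^5 + 48.598704*b^4 - 45.398016*b^3 + 30.295296*b^2 - 11.943936*b + 2.985984)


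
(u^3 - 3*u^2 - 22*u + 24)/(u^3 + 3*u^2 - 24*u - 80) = (u^2 - 7*u + 6)/(u^2 - u - 20)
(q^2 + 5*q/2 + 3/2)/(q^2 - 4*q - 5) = (q + 3/2)/(q - 5)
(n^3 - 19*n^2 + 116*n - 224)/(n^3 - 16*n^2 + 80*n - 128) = (n - 7)/(n - 4)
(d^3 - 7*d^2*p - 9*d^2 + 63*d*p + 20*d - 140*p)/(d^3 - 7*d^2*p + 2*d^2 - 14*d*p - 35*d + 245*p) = (d - 4)/(d + 7)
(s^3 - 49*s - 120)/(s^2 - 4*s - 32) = (s^2 + 8*s + 15)/(s + 4)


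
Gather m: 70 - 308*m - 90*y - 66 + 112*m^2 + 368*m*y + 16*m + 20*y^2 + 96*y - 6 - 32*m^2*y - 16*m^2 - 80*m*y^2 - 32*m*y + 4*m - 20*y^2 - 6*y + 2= m^2*(96 - 32*y) + m*(-80*y^2 + 336*y - 288)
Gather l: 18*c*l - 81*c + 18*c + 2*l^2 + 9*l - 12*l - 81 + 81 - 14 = -63*c + 2*l^2 + l*(18*c - 3) - 14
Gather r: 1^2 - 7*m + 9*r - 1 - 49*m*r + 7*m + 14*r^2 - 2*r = 14*r^2 + r*(7 - 49*m)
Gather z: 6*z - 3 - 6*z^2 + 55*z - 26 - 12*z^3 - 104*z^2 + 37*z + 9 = -12*z^3 - 110*z^2 + 98*z - 20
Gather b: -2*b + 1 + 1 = 2 - 2*b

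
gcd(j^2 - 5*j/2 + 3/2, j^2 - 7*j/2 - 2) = 1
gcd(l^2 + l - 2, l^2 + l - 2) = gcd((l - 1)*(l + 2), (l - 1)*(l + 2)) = l^2 + l - 2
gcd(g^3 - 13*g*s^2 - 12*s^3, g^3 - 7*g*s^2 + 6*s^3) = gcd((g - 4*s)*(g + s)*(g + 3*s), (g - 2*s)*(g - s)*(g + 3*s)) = g + 3*s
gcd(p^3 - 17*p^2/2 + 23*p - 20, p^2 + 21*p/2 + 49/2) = 1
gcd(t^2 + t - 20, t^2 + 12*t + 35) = t + 5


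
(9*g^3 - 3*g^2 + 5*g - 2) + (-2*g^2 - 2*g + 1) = 9*g^3 - 5*g^2 + 3*g - 1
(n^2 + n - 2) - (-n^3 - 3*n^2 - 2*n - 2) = n^3 + 4*n^2 + 3*n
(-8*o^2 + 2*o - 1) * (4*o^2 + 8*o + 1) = -32*o^4 - 56*o^3 + 4*o^2 - 6*o - 1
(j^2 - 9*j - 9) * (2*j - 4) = 2*j^3 - 22*j^2 + 18*j + 36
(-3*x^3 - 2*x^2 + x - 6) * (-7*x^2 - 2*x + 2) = 21*x^5 + 20*x^4 - 9*x^3 + 36*x^2 + 14*x - 12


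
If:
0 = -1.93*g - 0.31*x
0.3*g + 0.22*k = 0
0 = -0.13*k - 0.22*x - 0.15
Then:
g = 0.10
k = -0.13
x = -0.60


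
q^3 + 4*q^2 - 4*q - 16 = (q - 2)*(q + 2)*(q + 4)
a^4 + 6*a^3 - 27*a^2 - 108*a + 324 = (a - 3)^2*(a + 6)^2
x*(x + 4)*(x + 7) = x^3 + 11*x^2 + 28*x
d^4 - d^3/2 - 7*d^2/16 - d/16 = d*(d - 1)*(d + 1/4)^2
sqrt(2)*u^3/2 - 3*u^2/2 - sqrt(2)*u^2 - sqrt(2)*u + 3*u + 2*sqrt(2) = (u - 2)*(u - 2*sqrt(2))*(sqrt(2)*u/2 + 1/2)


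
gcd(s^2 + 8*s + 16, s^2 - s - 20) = s + 4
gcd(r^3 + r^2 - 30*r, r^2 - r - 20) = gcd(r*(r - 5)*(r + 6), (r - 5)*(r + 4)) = r - 5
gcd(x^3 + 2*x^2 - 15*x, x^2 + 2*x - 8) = 1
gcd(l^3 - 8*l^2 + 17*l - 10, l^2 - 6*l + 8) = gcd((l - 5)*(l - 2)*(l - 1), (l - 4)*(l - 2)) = l - 2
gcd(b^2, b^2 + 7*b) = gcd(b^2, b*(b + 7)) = b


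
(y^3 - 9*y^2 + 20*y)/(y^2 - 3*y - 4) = y*(y - 5)/(y + 1)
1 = 1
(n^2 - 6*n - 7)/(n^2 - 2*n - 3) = (n - 7)/(n - 3)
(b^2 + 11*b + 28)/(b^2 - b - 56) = (b + 4)/(b - 8)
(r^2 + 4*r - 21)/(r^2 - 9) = (r + 7)/(r + 3)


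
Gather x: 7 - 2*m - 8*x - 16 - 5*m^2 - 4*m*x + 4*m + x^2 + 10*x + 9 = -5*m^2 + 2*m + x^2 + x*(2 - 4*m)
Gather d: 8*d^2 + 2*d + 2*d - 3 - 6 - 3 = 8*d^2 + 4*d - 12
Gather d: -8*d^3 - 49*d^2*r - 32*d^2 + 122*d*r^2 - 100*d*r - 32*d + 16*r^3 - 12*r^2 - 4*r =-8*d^3 + d^2*(-49*r - 32) + d*(122*r^2 - 100*r - 32) + 16*r^3 - 12*r^2 - 4*r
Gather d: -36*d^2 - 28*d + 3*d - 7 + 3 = -36*d^2 - 25*d - 4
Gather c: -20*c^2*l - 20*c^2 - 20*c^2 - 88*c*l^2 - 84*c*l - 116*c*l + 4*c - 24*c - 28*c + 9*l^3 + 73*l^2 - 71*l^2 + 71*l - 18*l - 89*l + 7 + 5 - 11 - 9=c^2*(-20*l - 40) + c*(-88*l^2 - 200*l - 48) + 9*l^3 + 2*l^2 - 36*l - 8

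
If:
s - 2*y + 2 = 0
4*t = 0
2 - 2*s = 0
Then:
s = 1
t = 0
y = 3/2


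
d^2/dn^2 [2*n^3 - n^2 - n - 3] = 12*n - 2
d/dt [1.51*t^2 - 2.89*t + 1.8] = 3.02*t - 2.89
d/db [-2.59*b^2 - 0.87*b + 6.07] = -5.18*b - 0.87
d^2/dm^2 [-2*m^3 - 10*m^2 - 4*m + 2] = -12*m - 20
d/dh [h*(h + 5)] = 2*h + 5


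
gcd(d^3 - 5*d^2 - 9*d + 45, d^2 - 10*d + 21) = d - 3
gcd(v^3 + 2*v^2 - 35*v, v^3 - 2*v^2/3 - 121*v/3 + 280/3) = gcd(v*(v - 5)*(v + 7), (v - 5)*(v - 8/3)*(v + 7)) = v^2 + 2*v - 35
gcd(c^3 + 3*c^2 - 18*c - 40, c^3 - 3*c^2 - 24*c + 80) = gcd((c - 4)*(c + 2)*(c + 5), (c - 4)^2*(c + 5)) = c^2 + c - 20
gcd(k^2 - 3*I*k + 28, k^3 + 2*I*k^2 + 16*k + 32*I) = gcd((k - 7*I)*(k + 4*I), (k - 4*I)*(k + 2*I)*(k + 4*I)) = k + 4*I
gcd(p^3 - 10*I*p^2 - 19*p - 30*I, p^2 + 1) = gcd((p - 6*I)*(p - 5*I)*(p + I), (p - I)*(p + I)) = p + I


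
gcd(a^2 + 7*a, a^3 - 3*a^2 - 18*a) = a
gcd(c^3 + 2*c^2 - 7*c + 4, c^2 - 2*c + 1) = c^2 - 2*c + 1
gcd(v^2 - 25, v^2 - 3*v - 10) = v - 5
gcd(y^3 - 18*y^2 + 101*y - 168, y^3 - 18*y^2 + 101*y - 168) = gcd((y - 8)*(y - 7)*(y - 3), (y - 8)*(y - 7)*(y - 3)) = y^3 - 18*y^2 + 101*y - 168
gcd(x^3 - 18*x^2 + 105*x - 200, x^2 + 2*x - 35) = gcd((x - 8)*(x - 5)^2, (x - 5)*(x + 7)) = x - 5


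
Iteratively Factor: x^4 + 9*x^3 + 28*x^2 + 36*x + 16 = (x + 2)*(x^3 + 7*x^2 + 14*x + 8) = (x + 2)^2*(x^2 + 5*x + 4) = (x + 2)^2*(x + 4)*(x + 1)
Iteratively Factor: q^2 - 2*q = (q)*(q - 2)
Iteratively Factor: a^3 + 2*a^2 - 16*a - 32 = (a + 4)*(a^2 - 2*a - 8) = (a - 4)*(a + 4)*(a + 2)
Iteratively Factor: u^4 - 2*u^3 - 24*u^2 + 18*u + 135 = (u - 3)*(u^3 + u^2 - 21*u - 45) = (u - 5)*(u - 3)*(u^2 + 6*u + 9) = (u - 5)*(u - 3)*(u + 3)*(u + 3)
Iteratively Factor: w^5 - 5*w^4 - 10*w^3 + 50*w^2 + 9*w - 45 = (w + 1)*(w^4 - 6*w^3 - 4*w^2 + 54*w - 45) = (w - 5)*(w + 1)*(w^3 - w^2 - 9*w + 9) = (w - 5)*(w - 3)*(w + 1)*(w^2 + 2*w - 3) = (w - 5)*(w - 3)*(w - 1)*(w + 1)*(w + 3)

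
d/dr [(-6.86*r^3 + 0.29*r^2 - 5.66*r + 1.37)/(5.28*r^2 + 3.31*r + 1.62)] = (-36.2208*r^4 - 45.4132*r^3 - 2.49489999999999*r^2 - 13.5276*r - 13.7039)/(27.8784*r^4 + 34.9536*r^3 + 28.0633*r^2 + 10.7244*r + 2.6244)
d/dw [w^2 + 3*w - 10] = 2*w + 3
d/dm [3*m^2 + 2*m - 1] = 6*m + 2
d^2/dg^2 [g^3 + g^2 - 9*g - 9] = 6*g + 2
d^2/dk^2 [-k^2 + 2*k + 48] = -2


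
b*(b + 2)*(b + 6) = b^3 + 8*b^2 + 12*b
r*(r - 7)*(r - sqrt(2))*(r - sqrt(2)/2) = r^4 - 7*r^3 - 3*sqrt(2)*r^3/2 + r^2 + 21*sqrt(2)*r^2/2 - 7*r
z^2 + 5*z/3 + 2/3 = (z + 2/3)*(z + 1)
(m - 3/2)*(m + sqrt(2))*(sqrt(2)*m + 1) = sqrt(2)*m^3 - 3*sqrt(2)*m^2/2 + 3*m^2 - 9*m/2 + sqrt(2)*m - 3*sqrt(2)/2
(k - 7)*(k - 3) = k^2 - 10*k + 21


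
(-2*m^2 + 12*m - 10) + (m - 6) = -2*m^2 + 13*m - 16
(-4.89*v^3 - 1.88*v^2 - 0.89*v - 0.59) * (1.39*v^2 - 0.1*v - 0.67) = -6.7971*v^5 - 2.1242*v^4 + 2.2272*v^3 + 0.5285*v^2 + 0.6553*v + 0.3953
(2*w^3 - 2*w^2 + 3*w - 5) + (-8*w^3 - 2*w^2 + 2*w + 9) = -6*w^3 - 4*w^2 + 5*w + 4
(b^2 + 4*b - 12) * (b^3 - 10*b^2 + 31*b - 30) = b^5 - 6*b^4 - 21*b^3 + 214*b^2 - 492*b + 360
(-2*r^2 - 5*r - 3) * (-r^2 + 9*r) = 2*r^4 - 13*r^3 - 42*r^2 - 27*r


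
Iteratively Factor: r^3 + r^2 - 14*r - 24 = (r - 4)*(r^2 + 5*r + 6) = (r - 4)*(r + 3)*(r + 2)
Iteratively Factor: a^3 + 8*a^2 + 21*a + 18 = (a + 2)*(a^2 + 6*a + 9) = (a + 2)*(a + 3)*(a + 3)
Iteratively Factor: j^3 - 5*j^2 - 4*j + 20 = (j + 2)*(j^2 - 7*j + 10) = (j - 2)*(j + 2)*(j - 5)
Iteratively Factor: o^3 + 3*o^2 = (o + 3)*(o^2) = o*(o + 3)*(o)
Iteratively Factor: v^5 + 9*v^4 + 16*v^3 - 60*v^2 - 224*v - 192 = (v - 3)*(v^4 + 12*v^3 + 52*v^2 + 96*v + 64) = (v - 3)*(v + 2)*(v^3 + 10*v^2 + 32*v + 32) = (v - 3)*(v + 2)*(v + 4)*(v^2 + 6*v + 8) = (v - 3)*(v + 2)^2*(v + 4)*(v + 4)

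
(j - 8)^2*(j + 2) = j^3 - 14*j^2 + 32*j + 128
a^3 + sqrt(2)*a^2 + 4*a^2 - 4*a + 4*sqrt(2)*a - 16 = (a + 4)*(a - sqrt(2))*(a + 2*sqrt(2))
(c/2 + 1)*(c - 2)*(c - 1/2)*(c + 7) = c^4/2 + 13*c^3/4 - 15*c^2/4 - 13*c + 7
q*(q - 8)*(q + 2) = q^3 - 6*q^2 - 16*q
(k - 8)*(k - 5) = k^2 - 13*k + 40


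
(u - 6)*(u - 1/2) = u^2 - 13*u/2 + 3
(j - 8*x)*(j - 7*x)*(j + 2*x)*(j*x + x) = j^4*x - 13*j^3*x^2 + j^3*x + 26*j^2*x^3 - 13*j^2*x^2 + 112*j*x^4 + 26*j*x^3 + 112*x^4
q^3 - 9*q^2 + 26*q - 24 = (q - 4)*(q - 3)*(q - 2)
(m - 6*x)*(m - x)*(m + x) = m^3 - 6*m^2*x - m*x^2 + 6*x^3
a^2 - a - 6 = (a - 3)*(a + 2)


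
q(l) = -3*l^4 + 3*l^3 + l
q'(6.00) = -2267.00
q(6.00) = -3234.00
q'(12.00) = -19439.00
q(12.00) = -57012.00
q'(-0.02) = 1.00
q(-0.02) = -0.02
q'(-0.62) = 7.32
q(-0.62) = -1.78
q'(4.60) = -976.59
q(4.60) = -1046.63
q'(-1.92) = 119.11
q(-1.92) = -63.92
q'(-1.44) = 55.49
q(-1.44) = -23.30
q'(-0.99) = 21.46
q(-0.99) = -6.78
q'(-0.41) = 3.34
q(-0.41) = -0.70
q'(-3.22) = 494.95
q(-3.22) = -425.89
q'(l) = -12*l^3 + 9*l^2 + 1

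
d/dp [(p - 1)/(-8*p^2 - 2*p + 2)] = 2*p*(p - 2)/(16*p^4 + 8*p^3 - 7*p^2 - 2*p + 1)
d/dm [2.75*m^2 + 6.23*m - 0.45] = 5.5*m + 6.23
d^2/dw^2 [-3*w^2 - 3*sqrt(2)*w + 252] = -6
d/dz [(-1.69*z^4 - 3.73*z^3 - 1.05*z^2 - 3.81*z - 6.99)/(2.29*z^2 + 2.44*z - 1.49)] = (-7.7402*z^5 - 20.9125*z^4 - 8.13*z^3 + 22.836*z^2 + 35.1432*z + 22.7325)/(5.2441*z^4 + 11.1752*z^3 - 0.8706*z^2 - 7.2712*z + 2.2201)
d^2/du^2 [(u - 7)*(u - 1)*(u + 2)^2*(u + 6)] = 20*u^3 + 24*u^2 - 270*u - 260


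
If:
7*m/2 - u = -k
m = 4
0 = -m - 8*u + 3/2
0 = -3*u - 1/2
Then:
No Solution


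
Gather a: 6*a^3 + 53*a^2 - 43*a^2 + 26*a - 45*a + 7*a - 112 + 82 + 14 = 6*a^3 + 10*a^2 - 12*a - 16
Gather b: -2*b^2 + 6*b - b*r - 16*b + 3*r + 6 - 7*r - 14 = -2*b^2 + b*(-r - 10) - 4*r - 8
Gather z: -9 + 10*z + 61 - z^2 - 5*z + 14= -z^2 + 5*z + 66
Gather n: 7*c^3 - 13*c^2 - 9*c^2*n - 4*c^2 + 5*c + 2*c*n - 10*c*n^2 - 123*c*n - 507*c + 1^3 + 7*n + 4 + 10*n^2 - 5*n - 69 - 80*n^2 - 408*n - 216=7*c^3 - 17*c^2 - 502*c + n^2*(-10*c - 70) + n*(-9*c^2 - 121*c - 406) - 280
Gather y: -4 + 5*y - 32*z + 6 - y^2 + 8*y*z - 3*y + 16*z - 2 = -y^2 + y*(8*z + 2) - 16*z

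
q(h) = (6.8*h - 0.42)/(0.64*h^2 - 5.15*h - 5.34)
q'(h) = (5.15 - 1.28*h)*(6.8*h - 0.42)/(0.64*h^2 - 5.15*h - 5.34)^2 + 6.8/(0.64*h^2 - 5.15*h - 5.34) = (-4.352*h^2 + 0.537599999999998*h - 38.475)/(0.4096*h^4 - 6.592*h^3 + 19.6873*h^2 + 55.002*h + 28.5156)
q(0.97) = -0.63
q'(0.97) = -0.44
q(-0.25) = 0.53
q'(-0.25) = -2.41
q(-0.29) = 0.63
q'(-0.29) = -2.71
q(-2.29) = -1.63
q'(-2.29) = -0.65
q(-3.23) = -1.25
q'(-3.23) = -0.27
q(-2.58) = -1.47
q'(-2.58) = -0.46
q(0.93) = -0.62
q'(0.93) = -0.46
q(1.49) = -0.84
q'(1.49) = -0.35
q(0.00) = 0.08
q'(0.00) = -1.35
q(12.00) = 3.24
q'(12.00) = -1.05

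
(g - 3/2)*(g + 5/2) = g^2 + g - 15/4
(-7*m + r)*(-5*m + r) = 35*m^2 - 12*m*r + r^2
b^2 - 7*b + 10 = (b - 5)*(b - 2)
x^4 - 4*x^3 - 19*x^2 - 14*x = x*(x - 7)*(x + 1)*(x + 2)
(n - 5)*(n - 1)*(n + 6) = n^3 - 31*n + 30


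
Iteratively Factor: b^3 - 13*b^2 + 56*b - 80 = (b - 5)*(b^2 - 8*b + 16) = (b - 5)*(b - 4)*(b - 4)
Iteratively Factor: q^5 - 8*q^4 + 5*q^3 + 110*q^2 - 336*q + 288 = (q - 4)*(q^4 - 4*q^3 - 11*q^2 + 66*q - 72) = (q - 4)*(q - 3)*(q^3 - q^2 - 14*q + 24) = (q - 4)*(q - 3)*(q + 4)*(q^2 - 5*q + 6) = (q - 4)*(q - 3)*(q - 2)*(q + 4)*(q - 3)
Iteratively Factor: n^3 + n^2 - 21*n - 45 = (n + 3)*(n^2 - 2*n - 15) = (n + 3)^2*(n - 5)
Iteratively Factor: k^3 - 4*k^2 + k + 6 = (k - 3)*(k^2 - k - 2) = (k - 3)*(k + 1)*(k - 2)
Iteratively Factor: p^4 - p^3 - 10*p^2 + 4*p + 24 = (p + 2)*(p^3 - 3*p^2 - 4*p + 12) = (p + 2)^2*(p^2 - 5*p + 6) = (p - 2)*(p + 2)^2*(p - 3)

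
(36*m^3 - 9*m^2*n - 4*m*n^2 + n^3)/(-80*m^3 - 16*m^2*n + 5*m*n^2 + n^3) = (-9*m^2 + n^2)/(20*m^2 + 9*m*n + n^2)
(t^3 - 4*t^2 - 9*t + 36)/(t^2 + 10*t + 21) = (t^2 - 7*t + 12)/(t + 7)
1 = 1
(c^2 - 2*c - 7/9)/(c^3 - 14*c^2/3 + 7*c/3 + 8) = (9*c^2 - 18*c - 7)/(3*(3*c^3 - 14*c^2 + 7*c + 24))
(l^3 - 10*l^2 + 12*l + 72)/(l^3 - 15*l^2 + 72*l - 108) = (l + 2)/(l - 3)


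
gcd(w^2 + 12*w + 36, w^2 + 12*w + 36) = w^2 + 12*w + 36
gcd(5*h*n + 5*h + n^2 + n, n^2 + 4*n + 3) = n + 1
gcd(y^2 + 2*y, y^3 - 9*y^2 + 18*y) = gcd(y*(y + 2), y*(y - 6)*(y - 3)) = y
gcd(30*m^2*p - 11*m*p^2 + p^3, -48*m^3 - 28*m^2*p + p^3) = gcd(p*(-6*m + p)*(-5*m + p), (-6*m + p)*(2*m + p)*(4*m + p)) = -6*m + p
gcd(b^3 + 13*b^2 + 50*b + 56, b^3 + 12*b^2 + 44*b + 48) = b^2 + 6*b + 8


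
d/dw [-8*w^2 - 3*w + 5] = -16*w - 3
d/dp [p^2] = 2*p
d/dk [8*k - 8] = 8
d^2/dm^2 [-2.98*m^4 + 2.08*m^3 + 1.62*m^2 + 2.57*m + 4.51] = -35.76*m^2 + 12.48*m + 3.24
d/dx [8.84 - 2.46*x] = -2.46000000000000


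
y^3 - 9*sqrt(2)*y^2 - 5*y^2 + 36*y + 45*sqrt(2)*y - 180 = (y - 5)*(y - 6*sqrt(2))*(y - 3*sqrt(2))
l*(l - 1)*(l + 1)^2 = l^4 + l^3 - l^2 - l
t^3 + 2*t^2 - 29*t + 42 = (t - 3)*(t - 2)*(t + 7)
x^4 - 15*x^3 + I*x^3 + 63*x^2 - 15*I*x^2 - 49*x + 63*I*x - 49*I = (x - 7)^2*(x - 1)*(x + I)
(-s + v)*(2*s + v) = -2*s^2 + s*v + v^2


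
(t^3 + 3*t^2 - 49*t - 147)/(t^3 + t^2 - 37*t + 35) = (t^2 - 4*t - 21)/(t^2 - 6*t + 5)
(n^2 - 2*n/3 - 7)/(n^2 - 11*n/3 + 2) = (3*n + 7)/(3*n - 2)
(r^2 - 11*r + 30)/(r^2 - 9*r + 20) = (r - 6)/(r - 4)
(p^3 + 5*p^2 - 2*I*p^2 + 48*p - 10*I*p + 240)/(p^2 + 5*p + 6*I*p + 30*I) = p - 8*I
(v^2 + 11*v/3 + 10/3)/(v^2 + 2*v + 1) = (3*v^2 + 11*v + 10)/(3*(v^2 + 2*v + 1))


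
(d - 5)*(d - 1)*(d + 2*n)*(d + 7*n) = d^4 + 9*d^3*n - 6*d^3 + 14*d^2*n^2 - 54*d^2*n + 5*d^2 - 84*d*n^2 + 45*d*n + 70*n^2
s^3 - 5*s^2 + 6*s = s*(s - 3)*(s - 2)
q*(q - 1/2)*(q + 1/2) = q^3 - q/4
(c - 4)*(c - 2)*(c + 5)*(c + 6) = c^4 + 5*c^3 - 28*c^2 - 92*c + 240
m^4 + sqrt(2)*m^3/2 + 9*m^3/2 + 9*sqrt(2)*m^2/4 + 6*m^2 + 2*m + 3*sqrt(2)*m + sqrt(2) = (m + 1/2)*(m + 2)^2*(m + sqrt(2)/2)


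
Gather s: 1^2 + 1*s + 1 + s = 2*s + 2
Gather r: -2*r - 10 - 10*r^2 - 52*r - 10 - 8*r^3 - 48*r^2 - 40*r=-8*r^3 - 58*r^2 - 94*r - 20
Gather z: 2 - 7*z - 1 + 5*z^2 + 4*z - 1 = 5*z^2 - 3*z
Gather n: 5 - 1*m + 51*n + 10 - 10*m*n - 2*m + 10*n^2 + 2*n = -3*m + 10*n^2 + n*(53 - 10*m) + 15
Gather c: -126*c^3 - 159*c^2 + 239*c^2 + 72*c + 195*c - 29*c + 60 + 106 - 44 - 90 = -126*c^3 + 80*c^2 + 238*c + 32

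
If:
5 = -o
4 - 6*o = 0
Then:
No Solution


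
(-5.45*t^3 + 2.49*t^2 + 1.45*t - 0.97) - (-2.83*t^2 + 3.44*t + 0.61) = -5.45*t^3 + 5.32*t^2 - 1.99*t - 1.58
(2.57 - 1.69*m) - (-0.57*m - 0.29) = 2.86 - 1.12*m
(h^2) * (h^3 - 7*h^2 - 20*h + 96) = h^5 - 7*h^4 - 20*h^3 + 96*h^2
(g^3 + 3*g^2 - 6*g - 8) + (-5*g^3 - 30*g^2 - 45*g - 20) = -4*g^3 - 27*g^2 - 51*g - 28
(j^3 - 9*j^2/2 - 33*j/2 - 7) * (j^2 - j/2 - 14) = j^5 - 5*j^4 - 113*j^3/4 + 257*j^2/4 + 469*j/2 + 98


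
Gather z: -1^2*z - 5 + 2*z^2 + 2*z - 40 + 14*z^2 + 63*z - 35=16*z^2 + 64*z - 80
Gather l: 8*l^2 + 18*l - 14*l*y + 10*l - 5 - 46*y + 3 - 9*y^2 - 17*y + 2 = 8*l^2 + l*(28 - 14*y) - 9*y^2 - 63*y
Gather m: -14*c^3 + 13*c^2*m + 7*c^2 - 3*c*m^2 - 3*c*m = -14*c^3 + 7*c^2 - 3*c*m^2 + m*(13*c^2 - 3*c)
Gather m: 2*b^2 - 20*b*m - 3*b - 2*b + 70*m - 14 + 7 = 2*b^2 - 5*b + m*(70 - 20*b) - 7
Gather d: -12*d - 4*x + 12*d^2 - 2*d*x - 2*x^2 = 12*d^2 + d*(-2*x - 12) - 2*x^2 - 4*x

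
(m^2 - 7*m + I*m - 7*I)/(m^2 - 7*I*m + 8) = (m - 7)/(m - 8*I)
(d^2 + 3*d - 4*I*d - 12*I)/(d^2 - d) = (d^2 + d*(3 - 4*I) - 12*I)/(d*(d - 1))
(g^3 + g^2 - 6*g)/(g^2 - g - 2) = g*(g + 3)/(g + 1)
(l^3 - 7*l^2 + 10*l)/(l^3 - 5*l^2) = (l - 2)/l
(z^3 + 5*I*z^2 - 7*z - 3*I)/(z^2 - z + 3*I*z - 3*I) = (z^2 + 2*I*z - 1)/(z - 1)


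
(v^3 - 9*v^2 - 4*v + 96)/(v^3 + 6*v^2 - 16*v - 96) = (v^2 - 5*v - 24)/(v^2 + 10*v + 24)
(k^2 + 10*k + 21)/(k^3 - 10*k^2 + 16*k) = (k^2 + 10*k + 21)/(k*(k^2 - 10*k + 16))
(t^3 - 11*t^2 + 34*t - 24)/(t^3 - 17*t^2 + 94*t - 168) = (t - 1)/(t - 7)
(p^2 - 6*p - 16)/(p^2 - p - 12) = (-p^2 + 6*p + 16)/(-p^2 + p + 12)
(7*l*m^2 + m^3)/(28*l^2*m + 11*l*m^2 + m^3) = m/(4*l + m)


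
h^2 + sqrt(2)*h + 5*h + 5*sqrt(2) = (h + 5)*(h + sqrt(2))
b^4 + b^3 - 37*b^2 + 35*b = b*(b - 5)*(b - 1)*(b + 7)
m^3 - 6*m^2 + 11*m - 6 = (m - 3)*(m - 2)*(m - 1)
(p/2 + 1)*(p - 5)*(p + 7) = p^3/2 + 2*p^2 - 31*p/2 - 35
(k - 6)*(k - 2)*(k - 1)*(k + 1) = k^4 - 8*k^3 + 11*k^2 + 8*k - 12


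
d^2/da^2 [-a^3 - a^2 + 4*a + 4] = -6*a - 2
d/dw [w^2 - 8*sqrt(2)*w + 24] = 2*w - 8*sqrt(2)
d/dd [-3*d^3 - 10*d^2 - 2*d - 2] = -9*d^2 - 20*d - 2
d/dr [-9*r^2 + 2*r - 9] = 2 - 18*r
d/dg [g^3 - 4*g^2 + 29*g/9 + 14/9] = 3*g^2 - 8*g + 29/9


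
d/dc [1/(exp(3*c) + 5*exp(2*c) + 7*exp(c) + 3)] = (-3*exp(2*c) - 10*exp(c) - 7)*exp(c)/(exp(3*c) + 5*exp(2*c) + 7*exp(c) + 3)^2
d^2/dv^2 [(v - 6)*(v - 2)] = 2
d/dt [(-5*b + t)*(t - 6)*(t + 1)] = -10*b*t + 25*b + 3*t^2 - 10*t - 6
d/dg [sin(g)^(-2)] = -2*cos(g)/sin(g)^3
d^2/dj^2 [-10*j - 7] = 0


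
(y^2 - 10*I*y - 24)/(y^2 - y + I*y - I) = (y^2 - 10*I*y - 24)/(y^2 - y + I*y - I)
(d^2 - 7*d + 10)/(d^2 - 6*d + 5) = (d - 2)/(d - 1)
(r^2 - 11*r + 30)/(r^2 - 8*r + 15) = (r - 6)/(r - 3)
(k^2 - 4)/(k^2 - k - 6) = (k - 2)/(k - 3)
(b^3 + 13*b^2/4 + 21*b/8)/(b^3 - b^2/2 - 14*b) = (8*b^2 + 26*b + 21)/(4*(2*b^2 - b - 28))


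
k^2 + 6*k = k*(k + 6)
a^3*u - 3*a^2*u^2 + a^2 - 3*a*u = a*(a - 3*u)*(a*u + 1)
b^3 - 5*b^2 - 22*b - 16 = (b - 8)*(b + 1)*(b + 2)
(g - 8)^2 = g^2 - 16*g + 64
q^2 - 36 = (q - 6)*(q + 6)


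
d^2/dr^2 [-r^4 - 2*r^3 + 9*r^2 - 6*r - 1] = -12*r^2 - 12*r + 18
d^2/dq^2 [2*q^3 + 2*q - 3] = 12*q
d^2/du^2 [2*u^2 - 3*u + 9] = 4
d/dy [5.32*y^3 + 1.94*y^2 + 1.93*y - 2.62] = 15.96*y^2 + 3.88*y + 1.93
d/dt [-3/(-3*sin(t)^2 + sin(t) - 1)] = 3*(1 - 6*sin(t))*cos(t)/(3*sin(t)^2 - sin(t) + 1)^2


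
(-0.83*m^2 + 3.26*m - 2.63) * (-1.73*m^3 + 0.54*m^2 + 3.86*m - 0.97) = 1.4359*m^5 - 6.088*m^4 + 3.1065*m^3 + 11.9685*m^2 - 13.314*m + 2.5511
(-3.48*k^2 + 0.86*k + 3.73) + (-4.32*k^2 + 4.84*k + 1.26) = -7.8*k^2 + 5.7*k + 4.99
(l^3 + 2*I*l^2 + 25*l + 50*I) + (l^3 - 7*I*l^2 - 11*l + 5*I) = 2*l^3 - 5*I*l^2 + 14*l + 55*I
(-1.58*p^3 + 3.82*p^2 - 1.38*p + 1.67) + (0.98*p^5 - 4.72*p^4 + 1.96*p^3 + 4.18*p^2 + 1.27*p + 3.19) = 0.98*p^5 - 4.72*p^4 + 0.38*p^3 + 8.0*p^2 - 0.11*p + 4.86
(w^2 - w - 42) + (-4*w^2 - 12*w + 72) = -3*w^2 - 13*w + 30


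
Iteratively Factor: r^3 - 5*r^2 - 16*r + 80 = (r - 4)*(r^2 - r - 20) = (r - 4)*(r + 4)*(r - 5)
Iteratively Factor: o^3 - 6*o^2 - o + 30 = (o + 2)*(o^2 - 8*o + 15) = (o - 5)*(o + 2)*(o - 3)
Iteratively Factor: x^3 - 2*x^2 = (x - 2)*(x^2) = x*(x - 2)*(x)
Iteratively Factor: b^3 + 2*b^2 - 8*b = (b + 4)*(b^2 - 2*b) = b*(b + 4)*(b - 2)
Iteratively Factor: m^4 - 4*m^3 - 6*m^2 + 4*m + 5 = (m - 1)*(m^3 - 3*m^2 - 9*m - 5) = (m - 1)*(m + 1)*(m^2 - 4*m - 5) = (m - 1)*(m + 1)^2*(m - 5)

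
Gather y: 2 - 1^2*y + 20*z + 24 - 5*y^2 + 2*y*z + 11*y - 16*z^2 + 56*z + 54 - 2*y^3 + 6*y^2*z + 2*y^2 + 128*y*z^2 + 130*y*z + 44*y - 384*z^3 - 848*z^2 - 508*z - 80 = -2*y^3 + y^2*(6*z - 3) + y*(128*z^2 + 132*z + 54) - 384*z^3 - 864*z^2 - 432*z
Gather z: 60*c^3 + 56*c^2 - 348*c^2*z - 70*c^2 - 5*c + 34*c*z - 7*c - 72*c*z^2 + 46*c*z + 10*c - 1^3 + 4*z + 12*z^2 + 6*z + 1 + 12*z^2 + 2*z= 60*c^3 - 14*c^2 - 2*c + z^2*(24 - 72*c) + z*(-348*c^2 + 80*c + 12)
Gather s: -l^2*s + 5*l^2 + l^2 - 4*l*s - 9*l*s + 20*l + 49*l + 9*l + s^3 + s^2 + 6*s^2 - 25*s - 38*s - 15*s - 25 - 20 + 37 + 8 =6*l^2 + 78*l + s^3 + 7*s^2 + s*(-l^2 - 13*l - 78)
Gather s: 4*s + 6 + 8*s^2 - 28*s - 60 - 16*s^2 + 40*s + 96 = -8*s^2 + 16*s + 42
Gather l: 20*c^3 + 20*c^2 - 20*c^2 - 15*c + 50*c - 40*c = 20*c^3 - 5*c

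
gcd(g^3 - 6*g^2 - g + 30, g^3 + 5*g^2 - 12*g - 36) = g^2 - g - 6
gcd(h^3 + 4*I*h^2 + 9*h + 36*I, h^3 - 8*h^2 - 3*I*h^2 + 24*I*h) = h - 3*I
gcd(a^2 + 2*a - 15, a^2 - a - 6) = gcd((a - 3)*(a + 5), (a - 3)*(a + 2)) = a - 3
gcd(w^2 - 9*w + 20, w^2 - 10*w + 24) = w - 4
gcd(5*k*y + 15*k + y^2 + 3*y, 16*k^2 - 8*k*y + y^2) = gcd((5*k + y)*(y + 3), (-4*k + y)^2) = 1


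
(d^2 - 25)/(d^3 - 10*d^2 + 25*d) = (d + 5)/(d*(d - 5))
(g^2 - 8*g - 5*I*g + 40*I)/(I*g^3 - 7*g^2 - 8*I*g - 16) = (-I*g^2 + g*(-5 + 8*I) + 40)/(g^3 + 7*I*g^2 - 8*g + 16*I)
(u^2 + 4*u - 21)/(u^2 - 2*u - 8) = (-u^2 - 4*u + 21)/(-u^2 + 2*u + 8)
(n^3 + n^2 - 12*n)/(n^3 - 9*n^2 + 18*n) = (n + 4)/(n - 6)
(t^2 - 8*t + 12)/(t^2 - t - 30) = (t - 2)/(t + 5)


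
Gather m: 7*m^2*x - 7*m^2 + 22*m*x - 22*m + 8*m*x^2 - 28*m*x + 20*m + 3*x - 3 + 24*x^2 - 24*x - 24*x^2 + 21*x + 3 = m^2*(7*x - 7) + m*(8*x^2 - 6*x - 2)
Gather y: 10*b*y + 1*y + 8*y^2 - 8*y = 8*y^2 + y*(10*b - 7)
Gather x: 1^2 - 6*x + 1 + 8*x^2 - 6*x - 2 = 8*x^2 - 12*x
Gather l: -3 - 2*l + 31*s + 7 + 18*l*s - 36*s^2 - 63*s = l*(18*s - 2) - 36*s^2 - 32*s + 4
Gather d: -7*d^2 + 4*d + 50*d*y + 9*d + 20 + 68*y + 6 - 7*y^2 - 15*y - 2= -7*d^2 + d*(50*y + 13) - 7*y^2 + 53*y + 24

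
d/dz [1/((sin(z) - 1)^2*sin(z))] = (-3/tan(z) + cos(z)/sin(z)^2)/(sin(z) - 1)^3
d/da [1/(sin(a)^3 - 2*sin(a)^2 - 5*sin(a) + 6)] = (-3*sin(a)^2 + 4*sin(a) + 5)*cos(a)/(sin(a)^3 - 2*sin(a)^2 - 5*sin(a) + 6)^2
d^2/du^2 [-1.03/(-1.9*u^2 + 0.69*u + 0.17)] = (7.4366*u^2 - 2.70066*u - 1.03*(3.8*u - 0.69)*(7.6*u - 1.38) - 0.66538)/(-1.9*u^2 + 0.69*u + 0.17)^3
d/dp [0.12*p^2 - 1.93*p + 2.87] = 0.24*p - 1.93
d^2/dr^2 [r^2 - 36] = 2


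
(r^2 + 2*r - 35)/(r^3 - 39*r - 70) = (-r^2 - 2*r + 35)/(-r^3 + 39*r + 70)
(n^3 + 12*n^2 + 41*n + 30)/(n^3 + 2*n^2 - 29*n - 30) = (n + 5)/(n - 5)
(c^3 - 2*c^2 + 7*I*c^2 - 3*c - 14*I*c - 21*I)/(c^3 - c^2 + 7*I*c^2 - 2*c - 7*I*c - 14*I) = (c - 3)/(c - 2)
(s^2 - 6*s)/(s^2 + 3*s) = (s - 6)/(s + 3)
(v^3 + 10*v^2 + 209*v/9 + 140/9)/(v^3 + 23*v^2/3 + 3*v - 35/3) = (v + 4/3)/(v - 1)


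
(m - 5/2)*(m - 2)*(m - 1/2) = m^3 - 5*m^2 + 29*m/4 - 5/2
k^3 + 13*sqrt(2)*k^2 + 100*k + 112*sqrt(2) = (k + 2*sqrt(2))*(k + 4*sqrt(2))*(k + 7*sqrt(2))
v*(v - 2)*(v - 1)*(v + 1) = v^4 - 2*v^3 - v^2 + 2*v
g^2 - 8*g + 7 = (g - 7)*(g - 1)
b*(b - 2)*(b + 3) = b^3 + b^2 - 6*b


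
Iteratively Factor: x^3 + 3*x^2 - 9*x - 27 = (x + 3)*(x^2 - 9) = (x - 3)*(x + 3)*(x + 3)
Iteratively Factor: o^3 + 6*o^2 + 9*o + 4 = (o + 1)*(o^2 + 5*o + 4) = (o + 1)^2*(o + 4)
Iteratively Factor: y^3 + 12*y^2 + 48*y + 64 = (y + 4)*(y^2 + 8*y + 16) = (y + 4)^2*(y + 4)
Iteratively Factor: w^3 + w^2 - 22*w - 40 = (w - 5)*(w^2 + 6*w + 8) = (w - 5)*(w + 4)*(w + 2)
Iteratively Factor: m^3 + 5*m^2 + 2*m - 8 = (m + 2)*(m^2 + 3*m - 4) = (m - 1)*(m + 2)*(m + 4)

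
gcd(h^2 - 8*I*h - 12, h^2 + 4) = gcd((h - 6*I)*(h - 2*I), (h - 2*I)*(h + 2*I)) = h - 2*I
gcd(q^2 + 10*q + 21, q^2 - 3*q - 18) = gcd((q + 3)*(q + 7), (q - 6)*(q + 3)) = q + 3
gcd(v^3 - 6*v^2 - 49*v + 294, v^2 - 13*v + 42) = v^2 - 13*v + 42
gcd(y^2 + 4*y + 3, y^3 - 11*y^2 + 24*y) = 1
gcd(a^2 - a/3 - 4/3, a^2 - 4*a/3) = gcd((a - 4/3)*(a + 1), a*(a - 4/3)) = a - 4/3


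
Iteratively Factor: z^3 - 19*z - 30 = (z + 3)*(z^2 - 3*z - 10) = (z - 5)*(z + 3)*(z + 2)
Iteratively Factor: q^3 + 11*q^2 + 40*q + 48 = (q + 4)*(q^2 + 7*q + 12) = (q + 4)^2*(q + 3)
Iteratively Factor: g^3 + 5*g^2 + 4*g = (g + 1)*(g^2 + 4*g) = (g + 1)*(g + 4)*(g)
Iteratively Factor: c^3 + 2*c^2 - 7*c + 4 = (c - 1)*(c^2 + 3*c - 4) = (c - 1)^2*(c + 4)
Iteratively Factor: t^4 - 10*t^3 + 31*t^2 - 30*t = (t)*(t^3 - 10*t^2 + 31*t - 30) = t*(t - 3)*(t^2 - 7*t + 10) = t*(t - 3)*(t - 2)*(t - 5)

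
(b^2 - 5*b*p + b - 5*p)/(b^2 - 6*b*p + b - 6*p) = (-b + 5*p)/(-b + 6*p)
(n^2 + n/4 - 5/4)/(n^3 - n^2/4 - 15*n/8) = 2*(n - 1)/(n*(2*n - 3))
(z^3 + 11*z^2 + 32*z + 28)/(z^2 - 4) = (z^2 + 9*z + 14)/(z - 2)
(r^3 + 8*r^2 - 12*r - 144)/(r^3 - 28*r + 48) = (r + 6)/(r - 2)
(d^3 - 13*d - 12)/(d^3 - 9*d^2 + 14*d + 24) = (d + 3)/(d - 6)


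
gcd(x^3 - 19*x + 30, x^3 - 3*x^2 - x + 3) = x - 3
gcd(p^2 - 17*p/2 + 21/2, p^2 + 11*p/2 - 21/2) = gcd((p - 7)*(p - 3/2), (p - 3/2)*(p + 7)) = p - 3/2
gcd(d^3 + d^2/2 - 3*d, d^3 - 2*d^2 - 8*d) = d^2 + 2*d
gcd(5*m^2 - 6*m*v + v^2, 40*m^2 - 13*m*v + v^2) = -5*m + v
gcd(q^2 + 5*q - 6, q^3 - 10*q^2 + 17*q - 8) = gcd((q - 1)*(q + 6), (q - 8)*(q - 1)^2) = q - 1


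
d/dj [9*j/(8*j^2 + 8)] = 9*(1 - j^2)/(8*(j^4 + 2*j^2 + 1))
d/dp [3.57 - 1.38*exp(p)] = -1.38*exp(p)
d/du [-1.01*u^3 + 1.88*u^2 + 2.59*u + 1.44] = -3.03*u^2 + 3.76*u + 2.59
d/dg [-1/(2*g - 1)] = 2/(2*g - 1)^2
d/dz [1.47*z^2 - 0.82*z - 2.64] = 2.94*z - 0.82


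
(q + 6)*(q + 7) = q^2 + 13*q + 42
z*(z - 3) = z^2 - 3*z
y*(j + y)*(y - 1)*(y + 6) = j*y^3 + 5*j*y^2 - 6*j*y + y^4 + 5*y^3 - 6*y^2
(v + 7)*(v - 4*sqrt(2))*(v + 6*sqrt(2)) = v^3 + 2*sqrt(2)*v^2 + 7*v^2 - 48*v + 14*sqrt(2)*v - 336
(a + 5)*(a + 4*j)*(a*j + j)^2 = a^4*j^2 + 4*a^3*j^3 + 7*a^3*j^2 + 28*a^2*j^3 + 11*a^2*j^2 + 44*a*j^3 + 5*a*j^2 + 20*j^3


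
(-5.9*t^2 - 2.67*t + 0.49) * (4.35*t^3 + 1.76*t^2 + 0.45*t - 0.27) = -25.665*t^5 - 21.9985*t^4 - 5.2227*t^3 + 1.2539*t^2 + 0.9414*t - 0.1323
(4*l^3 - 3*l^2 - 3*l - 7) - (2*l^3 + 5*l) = 2*l^3 - 3*l^2 - 8*l - 7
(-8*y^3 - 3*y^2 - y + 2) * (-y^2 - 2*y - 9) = 8*y^5 + 19*y^4 + 79*y^3 + 27*y^2 + 5*y - 18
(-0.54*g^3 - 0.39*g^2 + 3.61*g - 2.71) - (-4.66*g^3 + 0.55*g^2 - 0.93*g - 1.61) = 4.12*g^3 - 0.94*g^2 + 4.54*g - 1.1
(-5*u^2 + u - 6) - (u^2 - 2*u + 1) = -6*u^2 + 3*u - 7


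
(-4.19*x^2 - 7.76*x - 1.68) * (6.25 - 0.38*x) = 1.5922*x^3 - 23.2387*x^2 - 47.8616*x - 10.5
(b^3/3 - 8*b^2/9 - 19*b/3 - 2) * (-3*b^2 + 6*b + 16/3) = -b^5 + 14*b^4/3 + 139*b^3/9 - 992*b^2/27 - 412*b/9 - 32/3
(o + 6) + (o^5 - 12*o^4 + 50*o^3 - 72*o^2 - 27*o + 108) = o^5 - 12*o^4 + 50*o^3 - 72*o^2 - 26*o + 114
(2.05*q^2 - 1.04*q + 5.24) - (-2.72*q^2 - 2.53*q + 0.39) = 4.77*q^2 + 1.49*q + 4.85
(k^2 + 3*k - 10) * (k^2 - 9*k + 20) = k^4 - 6*k^3 - 17*k^2 + 150*k - 200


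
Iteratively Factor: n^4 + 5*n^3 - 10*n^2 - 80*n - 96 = (n + 4)*(n^3 + n^2 - 14*n - 24) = (n + 2)*(n + 4)*(n^2 - n - 12) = (n - 4)*(n + 2)*(n + 4)*(n + 3)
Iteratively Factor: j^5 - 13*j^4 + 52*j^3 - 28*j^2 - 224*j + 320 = (j - 4)*(j^4 - 9*j^3 + 16*j^2 + 36*j - 80) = (j - 5)*(j - 4)*(j^3 - 4*j^2 - 4*j + 16) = (j - 5)*(j - 4)*(j + 2)*(j^2 - 6*j + 8) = (j - 5)*(j - 4)*(j - 2)*(j + 2)*(j - 4)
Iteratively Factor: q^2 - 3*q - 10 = (q + 2)*(q - 5)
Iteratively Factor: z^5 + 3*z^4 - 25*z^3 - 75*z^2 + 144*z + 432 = (z + 3)*(z^4 - 25*z^2 + 144) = (z - 3)*(z + 3)*(z^3 + 3*z^2 - 16*z - 48) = (z - 3)*(z + 3)^2*(z^2 - 16) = (z - 3)*(z + 3)^2*(z + 4)*(z - 4)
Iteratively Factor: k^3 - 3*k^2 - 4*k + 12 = (k + 2)*(k^2 - 5*k + 6) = (k - 2)*(k + 2)*(k - 3)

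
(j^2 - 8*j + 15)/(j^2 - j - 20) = (j - 3)/(j + 4)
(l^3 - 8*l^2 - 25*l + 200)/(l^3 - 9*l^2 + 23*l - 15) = (l^2 - 3*l - 40)/(l^2 - 4*l + 3)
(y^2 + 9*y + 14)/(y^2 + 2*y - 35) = (y + 2)/(y - 5)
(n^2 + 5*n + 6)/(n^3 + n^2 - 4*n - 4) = (n + 3)/(n^2 - n - 2)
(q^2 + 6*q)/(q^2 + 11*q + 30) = q/(q + 5)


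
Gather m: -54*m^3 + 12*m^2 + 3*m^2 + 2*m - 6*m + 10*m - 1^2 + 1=-54*m^3 + 15*m^2 + 6*m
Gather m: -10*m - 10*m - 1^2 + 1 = -20*m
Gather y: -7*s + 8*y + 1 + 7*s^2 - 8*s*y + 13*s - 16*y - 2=7*s^2 + 6*s + y*(-8*s - 8) - 1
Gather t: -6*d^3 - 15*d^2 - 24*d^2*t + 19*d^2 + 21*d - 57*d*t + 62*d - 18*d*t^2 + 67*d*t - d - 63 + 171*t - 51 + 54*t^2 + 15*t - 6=-6*d^3 + 4*d^2 + 82*d + t^2*(54 - 18*d) + t*(-24*d^2 + 10*d + 186) - 120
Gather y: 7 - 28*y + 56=63 - 28*y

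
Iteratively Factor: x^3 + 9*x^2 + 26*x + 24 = (x + 2)*(x^2 + 7*x + 12) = (x + 2)*(x + 4)*(x + 3)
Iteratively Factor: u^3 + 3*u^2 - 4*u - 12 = (u + 2)*(u^2 + u - 6) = (u - 2)*(u + 2)*(u + 3)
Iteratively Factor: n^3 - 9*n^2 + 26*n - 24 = (n - 4)*(n^2 - 5*n + 6) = (n - 4)*(n - 3)*(n - 2)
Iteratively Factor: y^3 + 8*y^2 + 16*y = (y)*(y^2 + 8*y + 16) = y*(y + 4)*(y + 4)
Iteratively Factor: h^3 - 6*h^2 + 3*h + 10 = (h + 1)*(h^2 - 7*h + 10) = (h - 2)*(h + 1)*(h - 5)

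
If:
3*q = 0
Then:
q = 0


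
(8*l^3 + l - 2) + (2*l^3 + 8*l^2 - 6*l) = 10*l^3 + 8*l^2 - 5*l - 2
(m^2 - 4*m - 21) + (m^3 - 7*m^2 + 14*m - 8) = m^3 - 6*m^2 + 10*m - 29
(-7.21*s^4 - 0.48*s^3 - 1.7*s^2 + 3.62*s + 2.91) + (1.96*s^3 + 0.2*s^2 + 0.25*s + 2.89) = -7.21*s^4 + 1.48*s^3 - 1.5*s^2 + 3.87*s + 5.8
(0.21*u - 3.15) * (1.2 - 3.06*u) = -0.6426*u^2 + 9.891*u - 3.78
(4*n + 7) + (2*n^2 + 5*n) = 2*n^2 + 9*n + 7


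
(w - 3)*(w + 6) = w^2 + 3*w - 18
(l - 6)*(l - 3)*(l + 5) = l^3 - 4*l^2 - 27*l + 90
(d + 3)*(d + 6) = d^2 + 9*d + 18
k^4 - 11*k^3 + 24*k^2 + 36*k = k*(k - 6)^2*(k + 1)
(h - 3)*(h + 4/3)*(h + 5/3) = h^3 - 61*h/9 - 20/3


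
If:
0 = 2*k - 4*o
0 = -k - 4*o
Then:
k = 0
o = 0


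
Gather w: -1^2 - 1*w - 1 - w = -2*w - 2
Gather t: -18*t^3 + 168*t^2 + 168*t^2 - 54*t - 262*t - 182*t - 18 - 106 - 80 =-18*t^3 + 336*t^2 - 498*t - 204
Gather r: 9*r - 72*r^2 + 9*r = -72*r^2 + 18*r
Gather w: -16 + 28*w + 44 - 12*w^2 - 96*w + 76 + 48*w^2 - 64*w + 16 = 36*w^2 - 132*w + 120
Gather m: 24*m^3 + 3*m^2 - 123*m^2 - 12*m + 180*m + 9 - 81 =24*m^3 - 120*m^2 + 168*m - 72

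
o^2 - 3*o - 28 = (o - 7)*(o + 4)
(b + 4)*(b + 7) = b^2 + 11*b + 28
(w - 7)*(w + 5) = w^2 - 2*w - 35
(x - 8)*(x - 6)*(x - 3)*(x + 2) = x^4 - 15*x^3 + 56*x^2 + 36*x - 288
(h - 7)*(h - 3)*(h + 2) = h^3 - 8*h^2 + h + 42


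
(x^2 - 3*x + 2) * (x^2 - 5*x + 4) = x^4 - 8*x^3 + 21*x^2 - 22*x + 8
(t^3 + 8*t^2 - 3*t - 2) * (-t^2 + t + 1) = -t^5 - 7*t^4 + 12*t^3 + 7*t^2 - 5*t - 2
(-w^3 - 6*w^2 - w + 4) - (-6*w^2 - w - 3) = 7 - w^3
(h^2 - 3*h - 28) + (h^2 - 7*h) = 2*h^2 - 10*h - 28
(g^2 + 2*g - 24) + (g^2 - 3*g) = 2*g^2 - g - 24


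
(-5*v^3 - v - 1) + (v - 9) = -5*v^3 - 10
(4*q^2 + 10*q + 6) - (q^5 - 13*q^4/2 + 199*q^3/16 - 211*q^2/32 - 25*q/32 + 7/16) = -q^5 + 13*q^4/2 - 199*q^3/16 + 339*q^2/32 + 345*q/32 + 89/16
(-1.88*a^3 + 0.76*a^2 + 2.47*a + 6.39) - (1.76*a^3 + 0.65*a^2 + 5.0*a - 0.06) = -3.64*a^3 + 0.11*a^2 - 2.53*a + 6.45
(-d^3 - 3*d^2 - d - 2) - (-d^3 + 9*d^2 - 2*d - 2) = -12*d^2 + d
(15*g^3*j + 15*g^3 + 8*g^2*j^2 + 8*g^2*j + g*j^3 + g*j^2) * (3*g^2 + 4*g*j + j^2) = 45*g^5*j + 45*g^5 + 84*g^4*j^2 + 84*g^4*j + 50*g^3*j^3 + 50*g^3*j^2 + 12*g^2*j^4 + 12*g^2*j^3 + g*j^5 + g*j^4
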